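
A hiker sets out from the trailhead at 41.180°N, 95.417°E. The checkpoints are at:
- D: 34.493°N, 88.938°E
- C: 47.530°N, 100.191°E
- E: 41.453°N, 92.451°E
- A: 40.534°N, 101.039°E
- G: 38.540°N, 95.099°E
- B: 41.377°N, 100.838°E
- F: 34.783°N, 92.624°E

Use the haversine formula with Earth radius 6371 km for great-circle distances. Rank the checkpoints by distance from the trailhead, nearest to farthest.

Distances from the trailhead:
E 41.453°N, 92.451°E: 249.5 km
G 38.540°N, 95.099°E: 294.8 km
B 41.377°N, 100.838°E: 453.5 km
A 40.534°N, 101.039°E: 478.2 km
F 34.783°N, 92.624°E: 752.1 km
C 47.530°N, 100.191°E: 801.3 km
D 34.493°N, 88.938°E: 935.7 km

E, G, B, A, F, C, D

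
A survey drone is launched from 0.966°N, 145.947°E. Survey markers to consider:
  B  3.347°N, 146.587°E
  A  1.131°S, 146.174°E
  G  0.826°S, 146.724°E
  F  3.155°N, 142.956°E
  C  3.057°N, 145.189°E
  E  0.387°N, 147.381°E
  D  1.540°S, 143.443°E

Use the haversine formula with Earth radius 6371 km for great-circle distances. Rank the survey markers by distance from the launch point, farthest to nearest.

Distances from the launch point:
F 3.155°N, 142.956°E: 411.9 km
D 1.540°S, 143.443°E: 393.9 km
B 3.347°N, 146.587°E: 274.1 km
C 3.057°N, 145.189°E: 247.3 km
A 1.131°S, 146.174°E: 234.5 km
G 0.826°S, 146.724°E: 217.2 km
E 0.387°N, 147.381°E: 171.9 km

F, D, B, C, A, G, E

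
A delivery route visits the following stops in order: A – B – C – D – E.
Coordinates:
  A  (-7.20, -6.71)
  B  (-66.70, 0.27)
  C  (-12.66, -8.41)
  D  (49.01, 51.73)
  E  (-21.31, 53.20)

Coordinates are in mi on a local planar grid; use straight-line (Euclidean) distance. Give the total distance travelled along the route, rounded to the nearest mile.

271 mi

Leg distances:
A→B: 59.9 mi  (cumulative 59.9 mi)
B→C: 54.7 mi  (cumulative 114.6 mi)
C→D: 86.1 mi  (cumulative 200.8 mi)
D→E: 70.3 mi  (cumulative 271.1 mi)
Total route length ≈ 271 mi.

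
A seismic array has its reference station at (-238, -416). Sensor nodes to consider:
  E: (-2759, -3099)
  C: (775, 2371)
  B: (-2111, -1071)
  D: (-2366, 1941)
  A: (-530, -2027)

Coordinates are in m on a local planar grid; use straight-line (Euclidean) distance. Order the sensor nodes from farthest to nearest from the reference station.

Distance from the reference station at (-238, -416) to each:
E (-2759, -3099): 3681.6 m
D (-2366, 1941): 3175.5 m
C (775, 2371): 2965.4 m
B (-2111, -1071): 1984.2 m
A (-530, -2027): 1637.2 m

E, D, C, B, A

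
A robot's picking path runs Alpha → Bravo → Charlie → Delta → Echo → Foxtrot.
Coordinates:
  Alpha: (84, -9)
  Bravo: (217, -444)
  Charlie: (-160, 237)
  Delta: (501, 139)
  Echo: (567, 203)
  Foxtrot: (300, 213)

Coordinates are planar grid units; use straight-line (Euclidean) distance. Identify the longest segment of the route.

Bravo–Charlie

Leg distances:
Alpha→Bravo: 454.9
Bravo→Charlie: 778.4
Charlie→Delta: 668.2
Delta→Echo: 91.9
Echo→Foxtrot: 267.2
The longest leg is Bravo–Charlie at 778.4.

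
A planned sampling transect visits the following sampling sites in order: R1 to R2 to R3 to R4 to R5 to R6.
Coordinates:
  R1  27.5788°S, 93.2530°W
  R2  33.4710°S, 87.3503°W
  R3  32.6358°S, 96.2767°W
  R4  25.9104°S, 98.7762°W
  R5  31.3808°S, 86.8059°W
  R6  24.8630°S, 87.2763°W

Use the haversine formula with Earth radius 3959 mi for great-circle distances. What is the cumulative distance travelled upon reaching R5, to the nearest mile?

Leg distances:
R1→R2: 537.5 mi  (cumulative 537.5 mi)
R2→R3: 520.0 mi  (cumulative 1057.6 mi)
R3→R4: 488.5 mi  (cumulative 1546.0 mi)
R4→R5: 817.7 mi  (cumulative 2363.7 mi)
Cumulative distance at R5 ≈ 2364 mi.

2364 mi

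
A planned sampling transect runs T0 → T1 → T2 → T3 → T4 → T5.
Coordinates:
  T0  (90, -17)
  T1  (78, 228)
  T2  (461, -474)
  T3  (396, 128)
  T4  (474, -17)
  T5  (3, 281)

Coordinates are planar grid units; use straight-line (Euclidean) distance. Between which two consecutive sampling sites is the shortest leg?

T3–T4

Leg distances:
T0→T1: 245.3
T1→T2: 799.7
T2→T3: 605.5
T3→T4: 164.6
T4→T5: 557.4
The shortest leg is T3–T4 at 164.6.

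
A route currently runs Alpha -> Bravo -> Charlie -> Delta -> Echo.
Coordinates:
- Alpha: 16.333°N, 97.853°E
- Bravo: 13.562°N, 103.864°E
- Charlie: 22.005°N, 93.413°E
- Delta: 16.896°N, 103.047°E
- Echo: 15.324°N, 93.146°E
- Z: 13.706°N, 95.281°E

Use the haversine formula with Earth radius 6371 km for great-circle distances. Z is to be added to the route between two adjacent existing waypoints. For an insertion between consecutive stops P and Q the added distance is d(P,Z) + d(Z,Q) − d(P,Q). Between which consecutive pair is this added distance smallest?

Added distance for inserting Z between each consecutive pair:
Alpha–Bravo: 614.2 km
Bravo–Charlie: 421.2 km
Charlie–Delta: 690.5 km
Delta–Echo: 125.1 km
Smallest added distance is 125.1 km, inserting between Delta and Echo.

between Delta and Echo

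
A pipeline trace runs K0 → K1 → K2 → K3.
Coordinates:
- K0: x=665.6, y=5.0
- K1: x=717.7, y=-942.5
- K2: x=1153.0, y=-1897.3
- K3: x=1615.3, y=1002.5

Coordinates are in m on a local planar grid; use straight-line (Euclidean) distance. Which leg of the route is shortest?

Leg distances:
K0→K1: 948.9 m
K1→K2: 1049.3 m
K2→K3: 2936.4 m
The shortest leg is K0–K1 at 948.9 m.

K0–K1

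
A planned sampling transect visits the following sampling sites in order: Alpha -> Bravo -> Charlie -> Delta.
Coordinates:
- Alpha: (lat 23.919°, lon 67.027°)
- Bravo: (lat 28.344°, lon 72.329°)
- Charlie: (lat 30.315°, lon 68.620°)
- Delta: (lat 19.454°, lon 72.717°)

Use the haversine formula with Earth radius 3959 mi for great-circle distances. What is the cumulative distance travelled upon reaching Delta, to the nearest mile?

Leg distances:
Alpha→Bravo: 449.0 mi  (cumulative 449.0 mi)
Bravo→Charlie: 261.6 mi  (cumulative 710.6 mi)
Charlie→Delta: 793.0 mi  (cumulative 1503.6 mi)
Cumulative distance at Delta ≈ 1504 mi.

1504 mi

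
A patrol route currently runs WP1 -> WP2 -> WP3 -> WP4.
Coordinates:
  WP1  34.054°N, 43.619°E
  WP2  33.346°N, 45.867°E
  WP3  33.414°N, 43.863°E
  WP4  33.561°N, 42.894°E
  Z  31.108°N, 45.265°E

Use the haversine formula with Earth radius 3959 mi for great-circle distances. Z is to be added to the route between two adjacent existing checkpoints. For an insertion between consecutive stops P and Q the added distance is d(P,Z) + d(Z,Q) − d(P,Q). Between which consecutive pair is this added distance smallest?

between WP2 and WP3

Added distance for inserting Z between each consecutive pair:
WP1–WP2: 245.4 mi
WP2–WP3: 222.0 mi
WP3–WP4: 341.2 mi
Smallest added distance is 222.0 mi, inserting between WP2 and WP3.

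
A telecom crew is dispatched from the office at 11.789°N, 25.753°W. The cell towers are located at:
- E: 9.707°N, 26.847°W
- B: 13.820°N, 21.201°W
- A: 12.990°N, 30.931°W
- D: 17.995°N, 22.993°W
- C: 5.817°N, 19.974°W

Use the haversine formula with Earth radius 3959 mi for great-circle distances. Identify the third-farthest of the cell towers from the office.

A

Distances from the office (11.789°N, 25.753°W):
C: 570.8 mi
D: 466.7 mi
A: 359.2 mi
B: 337.3 mi
E: 161.9 mi
The third-farthest is A at 359.2 mi.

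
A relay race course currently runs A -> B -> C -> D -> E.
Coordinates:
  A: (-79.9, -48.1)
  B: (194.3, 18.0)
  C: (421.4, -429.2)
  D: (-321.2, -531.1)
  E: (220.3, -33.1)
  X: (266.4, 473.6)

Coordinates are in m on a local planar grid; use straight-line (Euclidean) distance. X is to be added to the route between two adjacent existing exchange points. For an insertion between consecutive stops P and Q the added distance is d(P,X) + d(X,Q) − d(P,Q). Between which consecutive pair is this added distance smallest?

between A and B

Added distance for inserting X between each consecutive pair:
A–B: 805.4 m
B–C: 875.7 m
C–D: 1330.4 m
D–E: 937.0 m
Smallest added distance is 805.4 m, inserting between A and B.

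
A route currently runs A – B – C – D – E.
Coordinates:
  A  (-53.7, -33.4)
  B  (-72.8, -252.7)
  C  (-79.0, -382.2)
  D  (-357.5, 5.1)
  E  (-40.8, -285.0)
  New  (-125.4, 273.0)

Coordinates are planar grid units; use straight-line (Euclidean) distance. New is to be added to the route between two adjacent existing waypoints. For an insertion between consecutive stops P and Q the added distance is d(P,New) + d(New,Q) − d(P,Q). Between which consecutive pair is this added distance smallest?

Added distance for inserting New between each consecutive pair:
A–B: 622.9
B–C: 1055.5
C–D: 534.3
D–E: 489.4
Smallest added distance is 489.4, inserting between D and E.

between D and E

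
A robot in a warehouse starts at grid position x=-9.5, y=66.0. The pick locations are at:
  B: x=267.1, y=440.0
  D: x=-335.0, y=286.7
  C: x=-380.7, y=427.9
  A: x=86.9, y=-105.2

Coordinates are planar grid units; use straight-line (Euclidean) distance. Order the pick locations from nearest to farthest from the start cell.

A, D, B, C

Computing each straight-line distance from x=-9.5, y=66.0:
A x=86.9, y=-105.2: 196.5
D x=-335.0, y=286.7: 393.3
B x=267.1, y=440.0: 465.2
C x=-380.7, y=427.9: 518.4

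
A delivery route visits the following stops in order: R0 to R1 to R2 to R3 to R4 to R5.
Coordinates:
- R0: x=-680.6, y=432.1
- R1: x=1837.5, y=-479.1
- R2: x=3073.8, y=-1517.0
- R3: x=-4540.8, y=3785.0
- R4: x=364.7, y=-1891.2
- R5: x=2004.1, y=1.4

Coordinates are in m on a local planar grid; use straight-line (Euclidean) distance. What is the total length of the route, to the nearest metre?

23577 m

Leg distances:
R0→R1: 2677.9 m  (cumulative 2677.9 m)
R1→R2: 1614.2 m  (cumulative 4292.1 m)
R2→R3: 9278.6 m  (cumulative 13570.8 m)
R3→R4: 7502.2 m  (cumulative 21073.0 m)
R4→R5: 2503.9 m  (cumulative 23576.9 m)
Total route length ≈ 23577 m.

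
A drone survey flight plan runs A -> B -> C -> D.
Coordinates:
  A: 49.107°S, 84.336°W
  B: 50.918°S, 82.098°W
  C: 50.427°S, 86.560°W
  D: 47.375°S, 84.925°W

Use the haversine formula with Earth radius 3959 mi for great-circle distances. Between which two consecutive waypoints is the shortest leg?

A–B

Leg distances:
A→B: 159.8 mi
B→C: 198.3 mi
C→D: 223.6 mi
The shortest leg is A–B at 159.8 mi.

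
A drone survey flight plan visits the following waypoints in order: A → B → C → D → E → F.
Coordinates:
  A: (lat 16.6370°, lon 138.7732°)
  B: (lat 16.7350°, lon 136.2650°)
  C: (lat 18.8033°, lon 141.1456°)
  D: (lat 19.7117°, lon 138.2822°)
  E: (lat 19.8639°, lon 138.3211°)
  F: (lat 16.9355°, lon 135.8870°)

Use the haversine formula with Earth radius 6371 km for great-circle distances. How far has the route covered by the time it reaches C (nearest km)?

833 km

Leg distances:
A→B: 267.4 km  (cumulative 267.4 km)
B→C: 565.6 km  (cumulative 833.0 km)
Cumulative distance at C ≈ 833 km.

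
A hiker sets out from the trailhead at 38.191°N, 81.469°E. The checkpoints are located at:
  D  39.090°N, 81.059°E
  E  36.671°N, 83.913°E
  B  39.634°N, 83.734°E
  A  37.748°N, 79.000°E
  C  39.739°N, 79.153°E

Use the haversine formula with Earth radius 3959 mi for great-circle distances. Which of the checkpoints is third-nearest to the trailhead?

Distance to each, sorted:
D: 65.9 mi
A: 137.9 mi
B: 157.4 mi
C: 164.1 mi
E: 170.3 mi
The third-nearest is B at 157.4 mi.

B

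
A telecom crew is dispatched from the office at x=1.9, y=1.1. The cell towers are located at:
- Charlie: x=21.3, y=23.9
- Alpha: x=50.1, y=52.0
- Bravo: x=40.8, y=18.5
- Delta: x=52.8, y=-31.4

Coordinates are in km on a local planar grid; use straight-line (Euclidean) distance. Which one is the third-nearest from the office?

Distances from the office (x=1.9, y=1.1):
Charlie: 29.9 km
Bravo: 42.6 km
Delta: 60.4 km
Alpha: 70.1 km
The third-nearest is Delta at 60.4 km.

Delta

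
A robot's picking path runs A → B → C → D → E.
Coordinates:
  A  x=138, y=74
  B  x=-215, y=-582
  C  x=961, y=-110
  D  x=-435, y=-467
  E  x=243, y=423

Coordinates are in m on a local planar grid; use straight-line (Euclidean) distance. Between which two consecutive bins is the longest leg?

C–D

Leg distances:
A→B: 744.9 m
B→C: 1267.2 m
C→D: 1440.9 m
D→E: 1118.8 m
The longest leg is C–D at 1440.9 m.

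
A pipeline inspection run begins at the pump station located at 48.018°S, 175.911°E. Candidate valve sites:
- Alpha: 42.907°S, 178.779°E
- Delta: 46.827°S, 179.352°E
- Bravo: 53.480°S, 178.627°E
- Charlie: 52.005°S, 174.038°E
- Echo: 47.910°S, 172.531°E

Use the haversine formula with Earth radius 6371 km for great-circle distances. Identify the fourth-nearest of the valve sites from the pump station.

Alpha

Distance to each, sorted:
Echo: 251.9 km
Delta: 290.7 km
Charlie: 463.1 km
Alpha: 610.6 km
Bravo: 636.6 km
The fourth-nearest is Alpha at 610.6 km.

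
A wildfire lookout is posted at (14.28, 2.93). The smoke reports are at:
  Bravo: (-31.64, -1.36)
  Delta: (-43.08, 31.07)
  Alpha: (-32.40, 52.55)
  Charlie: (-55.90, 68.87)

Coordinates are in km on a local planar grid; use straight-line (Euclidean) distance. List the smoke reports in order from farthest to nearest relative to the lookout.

Distance from the lookout at (14.28, 2.93) to each:
Charlie (-55.90, 68.87): 96.3 km
Alpha (-32.40, 52.55): 68.1 km
Delta (-43.08, 31.07): 63.9 km
Bravo (-31.64, -1.36): 46.1 km

Charlie, Alpha, Delta, Bravo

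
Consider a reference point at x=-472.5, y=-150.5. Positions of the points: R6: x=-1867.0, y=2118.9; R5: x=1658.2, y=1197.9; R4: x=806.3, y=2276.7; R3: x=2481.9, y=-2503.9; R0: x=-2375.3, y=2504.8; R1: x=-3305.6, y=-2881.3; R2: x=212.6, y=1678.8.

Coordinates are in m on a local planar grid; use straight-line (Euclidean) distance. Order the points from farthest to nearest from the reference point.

Distance from the reference point at x=-472.5, y=-150.5 to each:
R1 x=-3305.6, y=-2881.3: 3934.9 m
R3 x=2481.9, y=-2503.9: 3777.2 m
R0 x=-2375.3, y=2504.8: 3266.7 m
R4 x=806.3, y=2276.7: 2743.5 m
R6 x=-1867.0, y=2118.9: 2663.6 m
R5 x=1658.2, y=1197.9: 2521.5 m
R2 x=212.6, y=1678.8: 1953.4 m

R1, R3, R0, R4, R6, R5, R2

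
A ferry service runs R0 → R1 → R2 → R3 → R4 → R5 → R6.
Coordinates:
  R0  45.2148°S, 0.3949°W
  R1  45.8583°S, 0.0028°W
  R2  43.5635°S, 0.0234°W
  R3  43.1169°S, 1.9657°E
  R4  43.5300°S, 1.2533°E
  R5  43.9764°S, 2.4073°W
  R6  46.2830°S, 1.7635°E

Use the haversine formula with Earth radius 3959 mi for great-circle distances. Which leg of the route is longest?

Leg distances:
R0→R1: 48.3 mi
R1→R2: 158.6 mi
R2→R3: 104.6 mi
R3→R4: 45.8 mi
R4→R5: 185.3 mi
R5→R6: 258.3 mi
The longest leg is R5–R6 at 258.3 mi.

R5–R6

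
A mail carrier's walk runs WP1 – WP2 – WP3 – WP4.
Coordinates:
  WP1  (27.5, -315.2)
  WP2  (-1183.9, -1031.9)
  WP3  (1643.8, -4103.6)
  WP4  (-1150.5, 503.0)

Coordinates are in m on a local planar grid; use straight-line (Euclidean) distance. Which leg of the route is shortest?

Leg distances:
WP1→WP2: 1407.5 m
WP2→WP3: 4175.1 m
WP3→WP4: 5387.8 m
The shortest leg is WP1–WP2 at 1407.5 m.

WP1–WP2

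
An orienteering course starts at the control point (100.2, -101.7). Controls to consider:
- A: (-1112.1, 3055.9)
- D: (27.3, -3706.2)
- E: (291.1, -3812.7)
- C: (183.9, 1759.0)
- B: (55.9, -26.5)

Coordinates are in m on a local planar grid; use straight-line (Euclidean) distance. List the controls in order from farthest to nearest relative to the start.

Computing each straight-line distance from (100.2, -101.7):
E (291.1, -3812.7): 3715.9 m
D (27.3, -3706.2): 3605.2 m
A (-1112.1, 3055.9): 3382.3 m
C (183.9, 1759.0): 1862.6 m
B (55.9, -26.5): 87.3 m

E, D, A, C, B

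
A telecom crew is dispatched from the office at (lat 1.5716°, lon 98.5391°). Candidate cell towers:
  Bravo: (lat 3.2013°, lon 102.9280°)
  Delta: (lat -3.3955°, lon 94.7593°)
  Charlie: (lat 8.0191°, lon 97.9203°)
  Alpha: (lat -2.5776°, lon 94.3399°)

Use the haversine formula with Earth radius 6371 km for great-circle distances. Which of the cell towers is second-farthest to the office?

Distance to each, sorted:
Charlie: 720.2 km
Delta: 693.9 km
Alpha: 656.3 km
Bravo: 520.2 km
The second-farthest is Delta at 693.9 km.

Delta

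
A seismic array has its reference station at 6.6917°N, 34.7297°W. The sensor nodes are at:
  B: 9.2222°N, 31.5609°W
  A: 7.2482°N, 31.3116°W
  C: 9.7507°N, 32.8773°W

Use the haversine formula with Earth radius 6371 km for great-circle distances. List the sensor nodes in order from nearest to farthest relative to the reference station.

Computing each great-circle distance from 6.6917°N, 34.7297°W:
A 7.2482°N, 31.3116°W: 382.3 km
C 9.7507°N, 32.8773°W: 396.5 km
B 9.2222°N, 31.5609°W: 448.2 km

A, C, B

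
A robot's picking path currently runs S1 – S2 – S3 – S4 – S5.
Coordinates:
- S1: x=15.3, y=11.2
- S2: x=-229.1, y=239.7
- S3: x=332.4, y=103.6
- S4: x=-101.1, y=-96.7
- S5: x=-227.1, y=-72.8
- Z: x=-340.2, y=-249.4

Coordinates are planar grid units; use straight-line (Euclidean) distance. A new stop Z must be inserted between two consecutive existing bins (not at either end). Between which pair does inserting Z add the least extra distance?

between S4 and S5

Added distance for inserting Z between each consecutive pair:
S1–S2: 607.8
S2–S3: 683.4
S3–S4: 565.8
S4–S5: 365.2
Smallest added distance is 365.2, inserting between S4 and S5.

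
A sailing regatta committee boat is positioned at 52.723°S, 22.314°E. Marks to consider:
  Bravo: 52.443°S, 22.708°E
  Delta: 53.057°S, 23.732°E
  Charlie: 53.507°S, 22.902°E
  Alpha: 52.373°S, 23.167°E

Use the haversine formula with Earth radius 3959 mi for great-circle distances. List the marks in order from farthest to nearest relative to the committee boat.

Computing each great-circle distance from 52.723°S, 22.314°E:
Delta 53.057°S, 23.732°E: 63.5 mi
Charlie 53.507°S, 22.902°E: 59.4 mi
Alpha 52.373°S, 23.167°E: 43.2 mi
Bravo 52.443°S, 22.708°E: 25.5 mi

Delta, Charlie, Alpha, Bravo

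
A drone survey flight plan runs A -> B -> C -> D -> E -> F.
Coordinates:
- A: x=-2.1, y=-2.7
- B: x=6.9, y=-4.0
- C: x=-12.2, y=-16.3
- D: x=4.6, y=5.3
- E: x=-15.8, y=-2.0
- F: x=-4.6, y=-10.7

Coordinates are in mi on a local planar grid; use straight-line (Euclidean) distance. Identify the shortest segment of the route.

Leg distances:
A→B: 9.1 mi
B→C: 22.7 mi
C→D: 27.4 mi
D→E: 21.7 mi
E→F: 14.2 mi
The shortest leg is A–B at 9.1 mi.

A–B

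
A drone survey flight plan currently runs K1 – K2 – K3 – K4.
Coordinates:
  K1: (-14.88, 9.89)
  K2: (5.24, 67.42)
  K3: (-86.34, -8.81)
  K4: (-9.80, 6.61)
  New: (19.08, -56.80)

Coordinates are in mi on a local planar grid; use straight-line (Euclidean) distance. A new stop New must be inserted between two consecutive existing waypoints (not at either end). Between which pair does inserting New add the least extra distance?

Added distance for inserting New between each consecutive pair:
K1–K2: 138.9 mi
K2–K3: 121.7 mi
K3–K4: 107.4 mi
Smallest added distance is 107.4 mi, inserting between K3 and K4.

between K3 and K4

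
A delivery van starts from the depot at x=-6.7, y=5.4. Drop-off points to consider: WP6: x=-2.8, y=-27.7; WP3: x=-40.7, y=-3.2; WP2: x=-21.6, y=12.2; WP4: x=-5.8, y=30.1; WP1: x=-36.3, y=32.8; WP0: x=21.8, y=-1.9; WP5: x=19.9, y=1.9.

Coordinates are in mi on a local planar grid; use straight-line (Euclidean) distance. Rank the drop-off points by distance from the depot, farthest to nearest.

Distance from the depot at x=-6.7, y=5.4 to each:
WP1 x=-36.3, y=32.8: 40.3 mi
WP3 x=-40.7, y=-3.2: 35.1 mi
WP6 x=-2.8, y=-27.7: 33.3 mi
WP0 x=21.8, y=-1.9: 29.4 mi
WP5 x=19.9, y=1.9: 26.8 mi
WP4 x=-5.8, y=30.1: 24.7 mi
WP2 x=-21.6, y=12.2: 16.4 mi

WP1, WP3, WP6, WP0, WP5, WP4, WP2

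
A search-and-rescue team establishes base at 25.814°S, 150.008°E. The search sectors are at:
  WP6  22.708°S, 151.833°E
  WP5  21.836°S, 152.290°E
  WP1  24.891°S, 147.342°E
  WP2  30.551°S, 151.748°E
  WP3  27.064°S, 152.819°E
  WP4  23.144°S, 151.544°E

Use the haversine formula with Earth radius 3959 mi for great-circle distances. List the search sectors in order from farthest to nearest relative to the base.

Distances from the base:
WP2 30.551°S, 151.748°E: 344.0 mi
WP5 21.836°S, 152.290°E: 310.4 mi
WP6 22.708°S, 151.833°E: 243.5 mi
WP4 23.144°S, 151.544°E: 208.2 mi
WP3 27.064°S, 152.819°E: 194.2 mi
WP1 24.891°S, 147.342°E: 178.3 mi

WP2, WP5, WP6, WP4, WP3, WP1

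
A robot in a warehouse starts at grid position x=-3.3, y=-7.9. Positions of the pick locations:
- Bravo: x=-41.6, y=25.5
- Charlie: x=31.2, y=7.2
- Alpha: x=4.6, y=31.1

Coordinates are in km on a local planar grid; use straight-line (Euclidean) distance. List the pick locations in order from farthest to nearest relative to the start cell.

Computing each straight-line distance from x=-3.3, y=-7.9:
Bravo x=-41.6, y=25.5: 50.8 km
Alpha x=4.6, y=31.1: 39.8 km
Charlie x=31.2, y=7.2: 37.7 km

Bravo, Alpha, Charlie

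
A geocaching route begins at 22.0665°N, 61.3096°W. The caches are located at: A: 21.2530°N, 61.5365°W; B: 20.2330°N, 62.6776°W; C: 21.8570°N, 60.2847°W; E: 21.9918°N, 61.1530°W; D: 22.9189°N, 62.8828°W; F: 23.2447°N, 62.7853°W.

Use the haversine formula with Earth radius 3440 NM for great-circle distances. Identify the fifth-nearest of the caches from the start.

Distances from the start (22.0665°N, 61.3096°W):
E: 9.8 NM
A: 50.5 NM
C: 58.4 NM
D: 101.2 NM
F: 108.1 NM
B: 134.1 NM
The fifth-nearest is F at 108.1 NM.

F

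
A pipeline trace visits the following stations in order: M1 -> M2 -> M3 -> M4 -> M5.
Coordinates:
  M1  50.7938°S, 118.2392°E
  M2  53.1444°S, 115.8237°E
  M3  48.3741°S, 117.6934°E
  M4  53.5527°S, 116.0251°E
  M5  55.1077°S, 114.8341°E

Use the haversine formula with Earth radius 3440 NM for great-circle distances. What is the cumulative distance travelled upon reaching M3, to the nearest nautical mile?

462 NM

Leg distances:
M1→M2: 167.0 NM  (cumulative 167.0 NM)
M2→M3: 295.0 NM  (cumulative 462.1 NM)
Cumulative distance at M3 ≈ 462 NM.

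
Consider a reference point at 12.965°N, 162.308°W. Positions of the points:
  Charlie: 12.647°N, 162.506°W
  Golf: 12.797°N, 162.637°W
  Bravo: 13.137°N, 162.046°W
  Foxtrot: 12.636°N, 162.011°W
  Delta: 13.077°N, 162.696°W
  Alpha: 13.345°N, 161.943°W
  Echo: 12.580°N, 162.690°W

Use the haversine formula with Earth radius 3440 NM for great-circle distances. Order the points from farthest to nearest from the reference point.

Echo, Alpha, Foxtrot, Delta, Charlie, Golf, Bravo

Distance from the reference point at 12.965°N, 162.308°W to each:
Echo 12.580°N, 162.690°W: 32.2 NM
Alpha 13.345°N, 161.943°W: 31.2 NM
Foxtrot 12.636°N, 162.011°W: 26.3 NM
Delta 13.077°N, 162.696°W: 23.7 NM
Charlie 12.647°N, 162.506°W: 22.3 NM
Golf 12.797°N, 162.637°W: 21.7 NM
Bravo 13.137°N, 162.046°W: 18.5 NM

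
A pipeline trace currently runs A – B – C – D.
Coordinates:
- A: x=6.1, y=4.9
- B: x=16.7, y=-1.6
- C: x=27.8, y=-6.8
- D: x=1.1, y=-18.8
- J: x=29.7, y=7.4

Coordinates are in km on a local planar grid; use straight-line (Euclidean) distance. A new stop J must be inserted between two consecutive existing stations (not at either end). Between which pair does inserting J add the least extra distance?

between B and C

Added distance for inserting J between each consecutive pair:
A–B: 27.1 km
B–C: 17.9 km
C–D: 23.8 km
Smallest added distance is 17.9 km, inserting between B and C.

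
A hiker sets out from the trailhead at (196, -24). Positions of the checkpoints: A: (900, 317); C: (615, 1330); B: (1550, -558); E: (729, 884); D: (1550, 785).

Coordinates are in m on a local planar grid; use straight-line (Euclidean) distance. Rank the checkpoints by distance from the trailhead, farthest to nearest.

D, B, C, E, A

Distance from the trailhead at (196, -24) to each:
D (1550, 785): 1577.3 m
B (1550, -558): 1455.5 m
C (615, 1330): 1417.3 m
E (729, 884): 1052.9 m
A (900, 317): 782.2 m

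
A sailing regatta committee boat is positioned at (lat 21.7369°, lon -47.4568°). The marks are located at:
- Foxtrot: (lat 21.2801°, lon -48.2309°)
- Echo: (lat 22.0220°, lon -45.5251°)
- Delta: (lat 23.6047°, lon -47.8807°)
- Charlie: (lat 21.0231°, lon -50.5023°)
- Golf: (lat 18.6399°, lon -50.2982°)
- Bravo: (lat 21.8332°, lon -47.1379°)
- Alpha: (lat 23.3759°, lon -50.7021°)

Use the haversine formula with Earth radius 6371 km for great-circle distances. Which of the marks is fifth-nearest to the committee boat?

Charlie

Distances from the committee boat ((lat 21.7369°, lon -47.4568°)):
Bravo: 34.6 km
Foxtrot: 94.8 km
Echo: 201.8 km
Delta: 212.2 km
Charlie: 325.2 km
Alpha: 379.8 km
Golf: 454.4 km
The fifth-nearest is Charlie at 325.2 km.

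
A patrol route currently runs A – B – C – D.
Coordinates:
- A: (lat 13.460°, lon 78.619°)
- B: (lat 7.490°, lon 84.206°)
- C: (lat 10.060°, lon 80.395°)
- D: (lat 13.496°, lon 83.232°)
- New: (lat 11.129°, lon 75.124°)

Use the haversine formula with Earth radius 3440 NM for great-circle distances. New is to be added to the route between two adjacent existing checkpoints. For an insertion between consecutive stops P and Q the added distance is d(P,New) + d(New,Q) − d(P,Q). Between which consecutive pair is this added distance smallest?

Added distance for inserting New between each consecutive pair:
A–B: 341.9 NM
B–C: 624.5 NM
C–D: 548.7 NM
Smallest added distance is 341.9 NM, inserting between A and B.

between A and B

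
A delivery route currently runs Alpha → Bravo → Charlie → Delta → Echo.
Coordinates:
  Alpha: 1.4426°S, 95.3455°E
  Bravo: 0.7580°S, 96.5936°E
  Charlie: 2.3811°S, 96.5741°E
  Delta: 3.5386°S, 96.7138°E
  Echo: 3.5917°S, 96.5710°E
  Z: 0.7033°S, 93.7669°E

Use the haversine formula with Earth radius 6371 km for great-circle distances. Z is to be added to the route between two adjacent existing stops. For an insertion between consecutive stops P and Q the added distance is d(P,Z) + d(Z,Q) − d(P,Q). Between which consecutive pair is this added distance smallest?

between Alpha and Bravo

Added distance for inserting Z between each consecutive pair:
Alpha–Bravo: 349.9 km
Bravo–Charlie: 497.4 km
Charlie–Delta: 688.4 km
Delta–Echo: 885.1 km
Smallest added distance is 349.9 km, inserting between Alpha and Bravo.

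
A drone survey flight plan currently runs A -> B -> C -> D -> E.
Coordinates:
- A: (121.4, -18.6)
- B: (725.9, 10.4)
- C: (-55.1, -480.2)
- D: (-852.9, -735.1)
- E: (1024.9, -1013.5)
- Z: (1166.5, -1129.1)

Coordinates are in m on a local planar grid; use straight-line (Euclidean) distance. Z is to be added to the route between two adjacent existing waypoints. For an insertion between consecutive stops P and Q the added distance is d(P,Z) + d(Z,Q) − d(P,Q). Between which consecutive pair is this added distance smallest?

between D and E

Added distance for inserting Z between each consecutive pair:
A–B: 2141.5 m
B–C: 1682.7 m
C–D: 2603.2 m
D–E: 341.9 m
Smallest added distance is 341.9 m, inserting between D and E.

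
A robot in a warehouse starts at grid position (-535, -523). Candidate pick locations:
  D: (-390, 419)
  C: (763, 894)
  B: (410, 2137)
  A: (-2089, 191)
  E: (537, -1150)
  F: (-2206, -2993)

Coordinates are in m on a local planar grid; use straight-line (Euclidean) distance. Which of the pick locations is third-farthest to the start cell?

Distance to each, sorted:
F: 2982.1 m
B: 2822.9 m
C: 1921.6 m
A: 1710.2 m
E: 1241.9 m
D: 953.1 m
The third-farthest is C at 1921.6 m.

C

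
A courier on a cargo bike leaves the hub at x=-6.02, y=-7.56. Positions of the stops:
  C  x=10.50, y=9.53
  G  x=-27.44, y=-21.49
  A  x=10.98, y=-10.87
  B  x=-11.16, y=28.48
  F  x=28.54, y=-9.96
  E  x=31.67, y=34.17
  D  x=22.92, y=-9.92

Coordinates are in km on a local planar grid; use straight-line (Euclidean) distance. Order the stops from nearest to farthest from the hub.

Computing each straight-line distance from x=-6.02, y=-7.56:
A x=10.98, y=-10.87: 17.3 km
C x=10.50, y=9.53: 23.8 km
G x=-27.44, y=-21.49: 25.6 km
D x=22.92, y=-9.92: 29.0 km
F x=28.54, y=-9.96: 34.6 km
B x=-11.16, y=28.48: 36.4 km
E x=31.67, y=34.17: 56.2 km

A, C, G, D, F, B, E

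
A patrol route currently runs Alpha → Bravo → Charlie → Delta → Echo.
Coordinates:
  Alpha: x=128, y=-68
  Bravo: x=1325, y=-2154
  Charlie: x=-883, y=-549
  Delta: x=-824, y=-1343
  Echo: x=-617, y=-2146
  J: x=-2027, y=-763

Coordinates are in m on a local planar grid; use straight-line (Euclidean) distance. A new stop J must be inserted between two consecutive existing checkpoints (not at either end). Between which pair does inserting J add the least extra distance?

between Charlie and Delta

Added distance for inserting J between each consecutive pair:
Alpha–Bravo: 3488.4 m
Bravo–Charlie: 2063.3 m
Charlie–Delta: 1703.2 m
Delta–Echo: 2481.3 m
Smallest added distance is 1703.2 m, inserting between Charlie and Delta.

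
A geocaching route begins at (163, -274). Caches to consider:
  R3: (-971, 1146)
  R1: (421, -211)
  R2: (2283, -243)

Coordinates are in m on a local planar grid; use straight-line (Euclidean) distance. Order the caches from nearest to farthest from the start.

R1, R3, R2

Distance from the start at (163, -274) to each:
R1 (421, -211): 265.6 m
R3 (-971, 1146): 1817.2 m
R2 (2283, -243): 2120.2 m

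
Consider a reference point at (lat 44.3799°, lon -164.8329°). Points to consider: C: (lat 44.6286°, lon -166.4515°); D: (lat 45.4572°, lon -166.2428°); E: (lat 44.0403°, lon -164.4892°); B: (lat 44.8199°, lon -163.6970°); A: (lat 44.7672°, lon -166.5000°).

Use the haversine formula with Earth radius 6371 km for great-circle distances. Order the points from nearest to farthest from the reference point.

E, B, C, A, D

Distance from the reference point at (lat 44.3799°, lon -164.8329°) to each:
E (lat 44.0403°, lon -164.4892°): 46.7 km
B (lat 44.8199°, lon -163.6970°): 102.4 km
C (lat 44.6286°, lon -166.4515°): 131.3 km
A (lat 44.7672°, lon -166.5000°): 138.9 km
D (lat 45.4572°, lon -166.2428°): 163.3 km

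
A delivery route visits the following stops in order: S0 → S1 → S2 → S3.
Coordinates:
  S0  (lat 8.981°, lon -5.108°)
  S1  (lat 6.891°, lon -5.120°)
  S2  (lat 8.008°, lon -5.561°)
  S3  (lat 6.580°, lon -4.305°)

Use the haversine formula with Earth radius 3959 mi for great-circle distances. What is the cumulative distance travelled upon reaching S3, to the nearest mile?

358 mi

Leg distances:
S0→S1: 144.4 mi  (cumulative 144.4 mi)
S1→S2: 82.9 mi  (cumulative 227.3 mi)
S2→S3: 130.9 mi  (cumulative 358.2 mi)
Cumulative distance at S3 ≈ 358 mi.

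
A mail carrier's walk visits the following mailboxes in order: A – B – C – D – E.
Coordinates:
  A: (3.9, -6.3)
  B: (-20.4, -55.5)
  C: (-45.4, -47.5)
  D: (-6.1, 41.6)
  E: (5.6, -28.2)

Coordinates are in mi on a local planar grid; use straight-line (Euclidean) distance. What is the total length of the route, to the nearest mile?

Leg distances:
A→B: 54.9 mi  (cumulative 54.9 mi)
B→C: 26.2 mi  (cumulative 81.1 mi)
C→D: 97.4 mi  (cumulative 178.5 mi)
D→E: 70.8 mi  (cumulative 249.3 mi)
Total route length ≈ 249 mi.

249 mi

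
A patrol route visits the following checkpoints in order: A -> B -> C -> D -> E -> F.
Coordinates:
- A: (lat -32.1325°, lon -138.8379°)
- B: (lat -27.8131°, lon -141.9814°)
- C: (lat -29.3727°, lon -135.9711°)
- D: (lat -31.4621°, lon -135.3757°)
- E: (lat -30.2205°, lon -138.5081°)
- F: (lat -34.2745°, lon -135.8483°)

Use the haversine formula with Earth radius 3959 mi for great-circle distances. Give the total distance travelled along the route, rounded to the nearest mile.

Leg distances:
A→B: 352.8 mi  (cumulative 352.8 mi)
B→C: 380.2 mi  (cumulative 733.0 mi)
C→D: 148.7 mi  (cumulative 881.6 mi)
D→E: 204.7 mi  (cumulative 1086.3 mi)
E→F: 320.3 mi  (cumulative 1406.6 mi)
Total route length ≈ 1407 mi.

1407 mi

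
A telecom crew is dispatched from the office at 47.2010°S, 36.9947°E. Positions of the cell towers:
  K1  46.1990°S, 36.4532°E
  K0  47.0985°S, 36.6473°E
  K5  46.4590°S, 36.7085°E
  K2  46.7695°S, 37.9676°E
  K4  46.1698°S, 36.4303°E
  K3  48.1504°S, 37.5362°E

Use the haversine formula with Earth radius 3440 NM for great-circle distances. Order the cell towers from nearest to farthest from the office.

Distance from the office at 47.2010°S, 36.9947°E to each:
K0 47.0985°S, 36.6473°E: 15.5 NM
K5 46.4590°S, 36.7085°E: 46.1 NM
K2 46.7695°S, 37.9676°E: 47.5 NM
K3 48.1504°S, 37.5362°E: 61.1 NM
K1 46.1990°S, 36.4532°E: 64.2 NM
K4 46.1698°S, 36.4303°E: 66.1 NM

K0, K5, K2, K3, K1, K4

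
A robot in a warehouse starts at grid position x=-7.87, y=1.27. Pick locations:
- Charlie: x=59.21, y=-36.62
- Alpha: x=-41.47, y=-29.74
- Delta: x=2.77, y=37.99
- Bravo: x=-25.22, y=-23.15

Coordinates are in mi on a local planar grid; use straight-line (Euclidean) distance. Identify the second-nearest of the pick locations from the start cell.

Delta

Distance to each, sorted:
Bravo: 30.0 mi
Delta: 38.2 mi
Alpha: 45.7 mi
Charlie: 77.0 mi
The second-nearest is Delta at 38.2 mi.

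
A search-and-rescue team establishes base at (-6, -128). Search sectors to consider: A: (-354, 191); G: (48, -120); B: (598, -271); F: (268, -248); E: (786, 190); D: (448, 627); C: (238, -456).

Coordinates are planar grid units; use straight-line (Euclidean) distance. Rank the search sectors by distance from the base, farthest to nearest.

Distance from the base at (-6, -128) to each:
D (448, 627): 881.0
E (786, 190): 853.5
B (598, -271): 620.7
A (-354, 191): 472.1
C (238, -456): 408.8
F (268, -248): 299.1
G (48, -120): 54.6

D, E, B, A, C, F, G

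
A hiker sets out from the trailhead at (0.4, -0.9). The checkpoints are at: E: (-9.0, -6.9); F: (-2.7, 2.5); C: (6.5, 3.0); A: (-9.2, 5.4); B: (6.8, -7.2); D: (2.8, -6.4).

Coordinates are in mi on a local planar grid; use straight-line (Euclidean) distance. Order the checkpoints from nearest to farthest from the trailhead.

F, D, C, B, E, A

Distances from the trailhead:
F (-2.7, 2.5): 4.6 mi
D (2.8, -6.4): 6.0 mi
C (6.5, 3.0): 7.2 mi
B (6.8, -7.2): 9.0 mi
E (-9.0, -6.9): 11.2 mi
A (-9.2, 5.4): 11.5 mi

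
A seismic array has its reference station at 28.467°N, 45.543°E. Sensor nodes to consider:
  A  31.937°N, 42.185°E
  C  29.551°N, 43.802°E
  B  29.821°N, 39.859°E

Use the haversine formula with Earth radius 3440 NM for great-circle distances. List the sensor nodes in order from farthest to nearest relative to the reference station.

Distances from the reference station:
B 29.821°N, 39.859°E: 308.9 NM
A 31.937°N, 42.185°E: 271.6 NM
C 29.551°N, 43.802°E: 112.2 NM

B, A, C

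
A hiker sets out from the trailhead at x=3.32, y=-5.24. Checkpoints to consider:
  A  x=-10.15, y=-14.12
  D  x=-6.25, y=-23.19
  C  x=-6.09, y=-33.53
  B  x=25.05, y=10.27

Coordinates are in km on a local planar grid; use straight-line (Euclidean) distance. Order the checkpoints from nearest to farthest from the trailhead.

Computing each straight-line distance from x=3.32, y=-5.24:
A x=-10.15, y=-14.12: 16.1 km
D x=-6.25, y=-23.19: 20.3 km
B x=25.05, y=10.27: 26.7 km
C x=-6.09, y=-33.53: 29.8 km

A, D, B, C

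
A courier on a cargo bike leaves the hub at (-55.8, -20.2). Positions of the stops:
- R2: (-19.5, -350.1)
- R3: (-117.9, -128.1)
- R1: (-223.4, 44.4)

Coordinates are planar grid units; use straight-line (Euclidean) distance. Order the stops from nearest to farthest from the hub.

Distances from the hub:
R3 (-117.9, -128.1): 124.5
R1 (-223.4, 44.4): 179.6
R2 (-19.5, -350.1): 331.9

R3, R1, R2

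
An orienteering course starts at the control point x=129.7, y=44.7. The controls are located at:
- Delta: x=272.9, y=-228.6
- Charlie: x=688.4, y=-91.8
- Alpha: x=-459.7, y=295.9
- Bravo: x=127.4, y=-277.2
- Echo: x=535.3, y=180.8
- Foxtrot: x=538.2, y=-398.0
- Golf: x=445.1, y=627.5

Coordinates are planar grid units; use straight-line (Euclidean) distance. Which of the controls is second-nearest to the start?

Distance to each, sorted:
Delta: 308.5
Bravo: 321.9
Echo: 427.8
Charlie: 575.1
Foxtrot: 602.4
Alpha: 640.7
Golf: 662.7
The second-nearest is Bravo at 321.9.

Bravo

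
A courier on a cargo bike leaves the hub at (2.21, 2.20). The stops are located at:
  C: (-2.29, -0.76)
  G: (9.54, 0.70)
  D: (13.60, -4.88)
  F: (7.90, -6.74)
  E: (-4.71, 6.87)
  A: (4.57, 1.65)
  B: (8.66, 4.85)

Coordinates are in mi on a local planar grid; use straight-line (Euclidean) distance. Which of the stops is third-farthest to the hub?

E

Distances from the hub ((2.21, 2.20)):
D: 13.4 mi
F: 10.6 mi
E: 8.3 mi
G: 7.5 mi
B: 7.0 mi
C: 5.4 mi
A: 2.4 mi
The third-farthest is E at 8.3 mi.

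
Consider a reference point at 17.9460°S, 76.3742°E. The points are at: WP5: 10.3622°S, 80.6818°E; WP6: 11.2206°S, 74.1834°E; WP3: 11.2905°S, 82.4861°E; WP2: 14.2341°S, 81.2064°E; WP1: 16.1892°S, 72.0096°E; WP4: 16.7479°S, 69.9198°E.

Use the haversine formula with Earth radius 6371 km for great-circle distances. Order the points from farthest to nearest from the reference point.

WP3, WP5, WP6, WP4, WP2, WP1

Distance from the reference point at 17.9460°S, 76.3742°E to each:
WP3 11.2905°S, 82.4861°E: 989.7 km
WP5 10.3622°S, 80.6818°E: 962.5 km
WP6 11.2206°S, 74.1834°E: 784.1 km
WP4 16.7479°S, 69.9198°E: 697.8 km
WP2 14.2341°S, 81.2064°E: 660.9 km
WP1 16.1892°S, 72.0096°E: 503.4 km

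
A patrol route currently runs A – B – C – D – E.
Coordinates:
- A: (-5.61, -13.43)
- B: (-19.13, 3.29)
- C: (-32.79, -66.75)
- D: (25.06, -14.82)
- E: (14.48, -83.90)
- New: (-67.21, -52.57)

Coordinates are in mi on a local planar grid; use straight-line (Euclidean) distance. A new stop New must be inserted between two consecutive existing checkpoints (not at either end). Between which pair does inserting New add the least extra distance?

Added distance for inserting New between each consecutive pair:
A–B: 125.2 mi
B–C: 39.6 mi
C–D: 59.2 mi
D–E: 117.3 mi
Smallest added distance is 39.6 mi, inserting between B and C.

between B and C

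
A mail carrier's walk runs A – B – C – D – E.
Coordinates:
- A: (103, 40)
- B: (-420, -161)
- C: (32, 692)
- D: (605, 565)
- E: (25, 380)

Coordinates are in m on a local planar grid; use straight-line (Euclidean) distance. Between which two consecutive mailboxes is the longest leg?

B–C

Leg distances:
A→B: 560.3 m
B→C: 965.4 m
C→D: 586.9 m
D→E: 608.8 m
The longest leg is B–C at 965.4 m.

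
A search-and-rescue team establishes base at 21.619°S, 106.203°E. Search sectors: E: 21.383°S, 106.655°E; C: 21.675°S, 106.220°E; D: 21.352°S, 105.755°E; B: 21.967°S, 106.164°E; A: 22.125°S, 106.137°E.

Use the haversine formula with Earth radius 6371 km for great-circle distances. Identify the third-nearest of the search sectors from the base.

Distance to each, sorted:
C: 6.5 km
B: 38.9 km
E: 53.6 km
D: 55.0 km
A: 56.7 km
The third-nearest is E at 53.6 km.

E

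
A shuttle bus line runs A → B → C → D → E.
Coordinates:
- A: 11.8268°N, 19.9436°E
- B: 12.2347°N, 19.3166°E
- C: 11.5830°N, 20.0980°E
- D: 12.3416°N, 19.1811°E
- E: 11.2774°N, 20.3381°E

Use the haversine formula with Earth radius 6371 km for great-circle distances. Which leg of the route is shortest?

Leg distances:
A→B: 81.9 km
B→C: 111.7 km
C→D: 130.6 km
D→E: 172.8 km
The shortest leg is A–B at 81.9 km.

A–B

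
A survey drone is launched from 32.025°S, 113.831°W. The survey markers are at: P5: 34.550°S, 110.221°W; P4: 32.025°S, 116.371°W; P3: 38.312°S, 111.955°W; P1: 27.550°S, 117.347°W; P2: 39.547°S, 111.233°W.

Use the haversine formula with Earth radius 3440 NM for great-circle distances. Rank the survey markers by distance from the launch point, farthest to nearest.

P2, P3, P1, P5, P4

Distance from the launch point at 32.025°S, 113.831°W to each:
P2 39.547°S, 111.233°W: 468.9 NM
P3 38.312°S, 111.955°W: 388.5 NM
P1 27.550°S, 117.347°W: 325.1 NM
P5 34.550°S, 110.221°W: 236.2 NM
P4 32.025°S, 116.371°W: 129.3 NM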